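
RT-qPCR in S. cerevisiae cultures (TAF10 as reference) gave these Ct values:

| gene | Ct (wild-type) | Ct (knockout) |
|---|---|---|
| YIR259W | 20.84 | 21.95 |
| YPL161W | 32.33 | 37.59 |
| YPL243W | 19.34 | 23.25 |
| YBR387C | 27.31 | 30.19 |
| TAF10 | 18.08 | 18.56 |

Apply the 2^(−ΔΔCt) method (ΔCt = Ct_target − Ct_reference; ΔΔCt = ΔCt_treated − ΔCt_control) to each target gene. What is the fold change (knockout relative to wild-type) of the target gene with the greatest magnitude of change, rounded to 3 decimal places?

0.036

YIR259W: ΔΔCt = (21.95−18.56) − (20.84−18.08) = 3.39 − 2.76 = 0.63; fold change = 2^-0.63 = 0.646
YPL161W: ΔΔCt = (37.59−18.56) − (32.33−18.08) = 19.03 − 14.25 = 4.78; fold change = 2^-4.78 = 0.036
YPL243W: ΔΔCt = (23.25−18.56) − (19.34−18.08) = 4.69 − 1.26 = 3.43; fold change = 2^-3.43 = 0.093
YBR387C: ΔΔCt = (30.19−18.56) − (27.31−18.08) = 11.63 − 9.23 = 2.40; fold change = 2^-2.40 = 0.189
YPL161W has the largest |ΔΔCt| = 4.78.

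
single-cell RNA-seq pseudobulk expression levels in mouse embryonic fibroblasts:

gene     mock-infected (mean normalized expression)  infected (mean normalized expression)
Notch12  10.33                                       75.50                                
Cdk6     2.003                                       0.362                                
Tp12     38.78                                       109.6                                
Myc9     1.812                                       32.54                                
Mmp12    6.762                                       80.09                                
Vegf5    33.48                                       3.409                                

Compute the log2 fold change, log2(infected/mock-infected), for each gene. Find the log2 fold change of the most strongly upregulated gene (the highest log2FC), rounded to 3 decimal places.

log2(75.50/10.33) = 2.870  (Notch12)
log2(0.362/2.003) = -2.468  (Cdk6)
log2(109.6/38.78) = 1.499  (Tp12)
log2(32.54/1.812) = 4.167  (Myc9)
log2(80.09/6.762) = 3.566  (Mmp12)
log2(3.409/33.48) = -3.296  (Vegf5)
Myc9 is most strongly upregulated.

4.167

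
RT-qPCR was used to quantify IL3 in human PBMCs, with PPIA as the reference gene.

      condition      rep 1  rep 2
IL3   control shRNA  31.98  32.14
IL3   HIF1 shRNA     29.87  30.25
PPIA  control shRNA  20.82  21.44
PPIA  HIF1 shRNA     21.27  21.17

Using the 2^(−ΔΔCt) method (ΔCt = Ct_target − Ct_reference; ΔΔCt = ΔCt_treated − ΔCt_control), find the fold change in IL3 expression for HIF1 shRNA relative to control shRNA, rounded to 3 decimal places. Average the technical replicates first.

4.257

Mean Ct: IL3 control shRNA 32.060; IL3 HIF1 shRNA 30.060; PPIA control shRNA 21.130; PPIA HIF1 shRNA 21.220
ΔCt(control shRNA) = 32.060 − 21.130 = 10.930
ΔCt(HIF1 shRNA) = 30.060 − 21.220 = 8.840
ΔΔCt = 8.840 − 10.930 = -2.090
Fold change = 2^(−(-2.090)) = 2^2.090 = 4.2575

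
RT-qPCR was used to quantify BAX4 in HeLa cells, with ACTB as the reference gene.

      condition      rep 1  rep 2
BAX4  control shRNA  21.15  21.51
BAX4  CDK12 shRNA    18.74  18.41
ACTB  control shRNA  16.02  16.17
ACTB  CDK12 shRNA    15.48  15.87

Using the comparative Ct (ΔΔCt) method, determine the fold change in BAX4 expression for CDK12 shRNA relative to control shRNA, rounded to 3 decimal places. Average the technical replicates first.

Mean Ct: BAX4 control shRNA 21.330; BAX4 CDK12 shRNA 18.575; ACTB control shRNA 16.095; ACTB CDK12 shRNA 15.675
ΔCt(control shRNA) = 21.330 − 16.095 = 5.235
ΔCt(CDK12 shRNA) = 18.575 − 15.675 = 2.900
ΔΔCt = 2.900 − 5.235 = -2.335
Fold change = 2^(−(-2.335)) = 2^2.335 = 5.0455

5.046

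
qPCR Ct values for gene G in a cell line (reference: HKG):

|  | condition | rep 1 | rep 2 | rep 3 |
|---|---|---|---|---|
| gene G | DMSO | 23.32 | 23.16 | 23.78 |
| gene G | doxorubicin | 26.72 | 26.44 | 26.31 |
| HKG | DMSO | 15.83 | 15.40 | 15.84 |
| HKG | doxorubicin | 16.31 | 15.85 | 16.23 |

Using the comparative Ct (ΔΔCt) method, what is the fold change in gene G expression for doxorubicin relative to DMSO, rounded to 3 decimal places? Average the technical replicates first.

0.162

Mean Ct: gene G DMSO 23.420; gene G doxorubicin 26.490; HKG DMSO 15.690; HKG doxorubicin 16.130
ΔCt(DMSO) = 23.420 − 15.690 = 7.730
ΔCt(doxorubicin) = 26.490 − 16.130 = 10.360
ΔΔCt = 10.360 − 7.730 = 2.630
Fold change = 2^(−2.630) = 0.1615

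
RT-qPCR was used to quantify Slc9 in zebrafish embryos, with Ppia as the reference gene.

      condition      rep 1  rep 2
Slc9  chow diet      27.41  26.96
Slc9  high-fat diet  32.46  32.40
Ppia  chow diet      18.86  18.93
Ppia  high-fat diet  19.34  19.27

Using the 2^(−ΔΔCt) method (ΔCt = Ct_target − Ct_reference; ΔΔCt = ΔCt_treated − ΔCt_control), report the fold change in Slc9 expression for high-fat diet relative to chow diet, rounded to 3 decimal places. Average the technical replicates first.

0.035

Mean Ct: Slc9 chow diet 27.185; Slc9 high-fat diet 32.430; Ppia chow diet 18.895; Ppia high-fat diet 19.305
ΔCt(chow diet) = 27.185 − 18.895 = 8.290
ΔCt(high-fat diet) = 32.430 − 19.305 = 13.125
ΔΔCt = 13.125 − 8.290 = 4.835
Fold change = 2^(−4.835) = 0.0350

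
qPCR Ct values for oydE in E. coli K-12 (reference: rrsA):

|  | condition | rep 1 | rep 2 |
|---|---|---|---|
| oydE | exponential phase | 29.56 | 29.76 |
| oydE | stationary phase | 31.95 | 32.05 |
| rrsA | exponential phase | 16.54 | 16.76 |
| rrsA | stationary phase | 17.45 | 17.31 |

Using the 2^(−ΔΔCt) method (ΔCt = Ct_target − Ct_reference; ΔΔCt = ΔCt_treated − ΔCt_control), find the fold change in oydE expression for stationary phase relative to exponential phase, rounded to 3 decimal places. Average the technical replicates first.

0.328

Mean Ct: oydE exponential phase 29.660; oydE stationary phase 32.000; rrsA exponential phase 16.650; rrsA stationary phase 17.380
ΔCt(exponential phase) = 29.660 − 16.650 = 13.010
ΔCt(stationary phase) = 32.000 − 17.380 = 14.620
ΔΔCt = 14.620 − 13.010 = 1.610
Fold change = 2^(−1.610) = 0.3276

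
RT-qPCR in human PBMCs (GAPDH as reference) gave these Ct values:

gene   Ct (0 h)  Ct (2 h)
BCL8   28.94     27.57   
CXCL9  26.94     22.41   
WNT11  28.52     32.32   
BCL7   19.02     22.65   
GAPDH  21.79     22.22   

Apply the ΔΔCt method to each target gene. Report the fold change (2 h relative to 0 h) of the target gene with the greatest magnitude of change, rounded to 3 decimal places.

31.125

BCL8: ΔΔCt = (27.57−22.22) − (28.94−21.79) = 5.35 − 7.15 = -1.80; fold change = 2^1.80 = 3.482
CXCL9: ΔΔCt = (22.41−22.22) − (26.94−21.79) = 0.19 − 5.15 = -4.96; fold change = 2^4.96 = 31.125
WNT11: ΔΔCt = (32.32−22.22) − (28.52−21.79) = 10.10 − 6.73 = 3.37; fold change = 2^-3.37 = 0.097
BCL7: ΔΔCt = (22.65−22.22) − (19.02−21.79) = 0.43 − (-2.77) = 3.20; fold change = 2^-3.20 = 0.109
CXCL9 has the largest |ΔΔCt| = 4.96.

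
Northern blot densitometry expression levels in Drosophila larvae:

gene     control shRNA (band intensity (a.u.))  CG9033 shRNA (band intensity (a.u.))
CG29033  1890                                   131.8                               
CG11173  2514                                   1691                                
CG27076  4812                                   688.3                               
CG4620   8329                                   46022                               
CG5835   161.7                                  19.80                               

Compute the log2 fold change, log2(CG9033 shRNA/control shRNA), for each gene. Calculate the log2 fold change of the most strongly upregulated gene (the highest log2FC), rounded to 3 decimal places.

2.466

log2(131.8/1890) = -3.842  (CG29033)
log2(1691/2514) = -0.572  (CG11173)
log2(688.3/4812) = -2.806  (CG27076)
log2(46022/8329) = 2.466  (CG4620)
log2(19.80/161.7) = -3.030  (CG5835)
CG4620 is most strongly upregulated.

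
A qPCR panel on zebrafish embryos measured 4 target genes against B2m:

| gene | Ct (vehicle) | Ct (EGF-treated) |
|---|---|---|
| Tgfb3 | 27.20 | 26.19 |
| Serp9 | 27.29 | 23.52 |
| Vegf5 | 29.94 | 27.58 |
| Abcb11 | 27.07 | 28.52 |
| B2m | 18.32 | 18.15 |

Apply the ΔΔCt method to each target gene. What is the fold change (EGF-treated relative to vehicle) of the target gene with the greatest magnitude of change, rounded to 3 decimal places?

12.126

Tgfb3: ΔΔCt = (26.19−18.15) − (27.20−18.32) = 8.04 − 8.88 = -0.84; fold change = 2^0.84 = 1.790
Serp9: ΔΔCt = (23.52−18.15) − (27.29−18.32) = 5.37 − 8.97 = -3.60; fold change = 2^3.60 = 12.126
Vegf5: ΔΔCt = (27.58−18.15) − (29.94−18.32) = 9.43 − 11.62 = -2.19; fold change = 2^2.19 = 4.563
Abcb11: ΔΔCt = (28.52−18.15) − (27.07−18.32) = 10.37 − 8.75 = 1.62; fold change = 2^-1.62 = 0.325
Serp9 has the largest |ΔΔCt| = 3.60.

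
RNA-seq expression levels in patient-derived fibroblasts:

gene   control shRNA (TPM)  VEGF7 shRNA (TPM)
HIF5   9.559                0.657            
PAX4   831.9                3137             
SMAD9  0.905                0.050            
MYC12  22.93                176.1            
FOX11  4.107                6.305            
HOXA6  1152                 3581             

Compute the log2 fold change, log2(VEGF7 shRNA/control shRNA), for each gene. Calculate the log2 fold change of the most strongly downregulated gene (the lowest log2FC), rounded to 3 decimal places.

-4.178

log2(0.657/9.559) = -3.863  (HIF5)
log2(3137/831.9) = 1.915  (PAX4)
log2(0.050/0.905) = -4.178  (SMAD9)
log2(176.1/22.93) = 2.941  (MYC12)
log2(6.305/4.107) = 0.618  (FOX11)
log2(3581/1152) = 1.636  (HOXA6)
SMAD9 is most strongly downregulated.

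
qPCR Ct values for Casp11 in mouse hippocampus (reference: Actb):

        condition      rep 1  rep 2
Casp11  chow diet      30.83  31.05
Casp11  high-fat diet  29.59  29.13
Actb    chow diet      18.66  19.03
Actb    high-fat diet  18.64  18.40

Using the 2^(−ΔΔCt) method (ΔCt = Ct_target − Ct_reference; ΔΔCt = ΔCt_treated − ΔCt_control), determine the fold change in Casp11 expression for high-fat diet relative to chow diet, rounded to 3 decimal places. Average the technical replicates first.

Mean Ct: Casp11 chow diet 30.940; Casp11 high-fat diet 29.360; Actb chow diet 18.845; Actb high-fat diet 18.520
ΔCt(chow diet) = 30.940 − 18.845 = 12.095
ΔCt(high-fat diet) = 29.360 − 18.520 = 10.840
ΔΔCt = 10.840 − 12.095 = -1.255
Fold change = 2^(−(-1.255)) = 2^1.255 = 2.3867

2.387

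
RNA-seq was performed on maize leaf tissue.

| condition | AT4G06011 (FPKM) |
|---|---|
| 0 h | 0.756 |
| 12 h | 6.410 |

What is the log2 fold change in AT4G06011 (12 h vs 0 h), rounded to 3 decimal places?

Fold change = 6.410 / 0.756 = 8.4788
log2(8.4788) = 3.0839

3.084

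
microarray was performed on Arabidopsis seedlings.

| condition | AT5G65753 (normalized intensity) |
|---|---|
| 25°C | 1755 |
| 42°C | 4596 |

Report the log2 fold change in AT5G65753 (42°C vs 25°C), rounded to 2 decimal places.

1.39

Fold change = 4596 / 1755 = 2.6188
log2(2.6188) = 1.389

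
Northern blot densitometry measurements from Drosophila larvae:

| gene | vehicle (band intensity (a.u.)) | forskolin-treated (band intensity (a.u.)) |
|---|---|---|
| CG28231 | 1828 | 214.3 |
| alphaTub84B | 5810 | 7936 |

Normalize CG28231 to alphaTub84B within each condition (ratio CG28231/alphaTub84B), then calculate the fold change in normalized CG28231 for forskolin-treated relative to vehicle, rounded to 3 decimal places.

CG28231/alphaTub84B (vehicle) = 1828 / 5810 = 0.31463
CG28231/alphaTub84B (forskolin-treated) = 214.3 / 7936 = 0.027004
Fold change = 0.027004 / 0.31463 = 0.0858

0.086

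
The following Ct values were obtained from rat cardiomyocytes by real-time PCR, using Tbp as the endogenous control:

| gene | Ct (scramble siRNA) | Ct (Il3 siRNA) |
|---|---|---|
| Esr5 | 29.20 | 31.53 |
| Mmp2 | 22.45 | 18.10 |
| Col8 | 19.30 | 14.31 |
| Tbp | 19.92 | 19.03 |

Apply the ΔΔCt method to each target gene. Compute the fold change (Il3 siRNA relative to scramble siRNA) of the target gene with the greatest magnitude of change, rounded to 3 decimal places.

17.148

Esr5: ΔΔCt = (31.53−19.03) − (29.20−19.92) = 12.50 − 9.28 = 3.22; fold change = 2^-3.22 = 0.107
Mmp2: ΔΔCt = (18.10−19.03) − (22.45−19.92) = -0.93 − 2.53 = -3.46; fold change = 2^3.46 = 11.004
Col8: ΔΔCt = (14.31−19.03) − (19.30−19.92) = -4.72 − (-0.62) = -4.10; fold change = 2^4.10 = 17.148
Col8 has the largest |ΔΔCt| = 4.10.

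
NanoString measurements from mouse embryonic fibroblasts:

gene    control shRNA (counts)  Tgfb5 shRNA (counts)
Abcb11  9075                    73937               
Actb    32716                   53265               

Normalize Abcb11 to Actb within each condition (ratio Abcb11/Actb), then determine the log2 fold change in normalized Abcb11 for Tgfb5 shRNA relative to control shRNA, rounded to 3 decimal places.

Abcb11/Actb (control shRNA) = 9075 / 32716 = 0.27739
Abcb11/Actb (Tgfb5 shRNA) = 73937 / 53265 = 1.3881
Fold change = 1.3881 / 0.27739 = 5.0042
log2(5.0042) = 2.3231

2.323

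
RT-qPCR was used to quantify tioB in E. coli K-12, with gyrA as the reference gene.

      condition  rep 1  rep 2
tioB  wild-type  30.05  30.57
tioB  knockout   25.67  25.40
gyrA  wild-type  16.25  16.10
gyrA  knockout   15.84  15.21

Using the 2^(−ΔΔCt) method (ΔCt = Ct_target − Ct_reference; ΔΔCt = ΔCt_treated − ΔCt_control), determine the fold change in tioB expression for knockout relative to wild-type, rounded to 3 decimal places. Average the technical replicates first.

17.448

Mean Ct: tioB wild-type 30.310; tioB knockout 25.535; gyrA wild-type 16.175; gyrA knockout 15.525
ΔCt(wild-type) = 30.310 − 16.175 = 14.135
ΔCt(knockout) = 25.535 − 15.525 = 10.010
ΔΔCt = 10.010 − 14.135 = -4.125
Fold change = 2^(−(-4.125)) = 2^4.125 = 17.4481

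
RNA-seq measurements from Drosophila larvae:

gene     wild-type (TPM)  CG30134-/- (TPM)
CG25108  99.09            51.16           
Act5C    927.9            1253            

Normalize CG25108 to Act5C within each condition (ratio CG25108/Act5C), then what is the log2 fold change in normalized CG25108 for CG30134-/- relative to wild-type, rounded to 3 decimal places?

-1.387

CG25108/Act5C (wild-type) = 99.09 / 927.9 = 0.10679
CG25108/Act5C (CG30134-/-) = 51.16 / 1253 = 0.04083
Fold change = 0.04083 / 0.10679 = 0.3823
log2(0.3823) = -1.3871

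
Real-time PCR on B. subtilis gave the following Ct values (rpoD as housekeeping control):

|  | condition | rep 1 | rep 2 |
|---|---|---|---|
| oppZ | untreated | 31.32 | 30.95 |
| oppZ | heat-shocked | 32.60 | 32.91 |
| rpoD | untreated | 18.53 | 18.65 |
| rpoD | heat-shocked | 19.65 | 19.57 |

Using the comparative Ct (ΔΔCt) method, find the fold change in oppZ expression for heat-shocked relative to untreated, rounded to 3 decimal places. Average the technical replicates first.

0.660

Mean Ct: oppZ untreated 31.135; oppZ heat-shocked 32.755; rpoD untreated 18.590; rpoD heat-shocked 19.610
ΔCt(untreated) = 31.135 − 18.590 = 12.545
ΔCt(heat-shocked) = 32.755 − 19.610 = 13.145
ΔΔCt = 13.145 − 12.545 = 0.600
Fold change = 2^(−0.600) = 0.6598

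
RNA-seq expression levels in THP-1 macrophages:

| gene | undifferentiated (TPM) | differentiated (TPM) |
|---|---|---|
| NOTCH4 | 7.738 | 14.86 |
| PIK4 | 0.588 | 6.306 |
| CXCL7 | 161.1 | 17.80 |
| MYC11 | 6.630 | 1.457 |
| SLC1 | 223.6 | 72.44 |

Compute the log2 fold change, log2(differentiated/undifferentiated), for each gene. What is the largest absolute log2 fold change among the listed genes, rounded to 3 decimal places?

log2(14.86/7.738) = 0.941  (NOTCH4)
log2(6.306/0.588) = 3.423  (PIK4)
log2(17.80/161.1) = -3.178  (CXCL7)
log2(1.457/6.630) = -2.186  (MYC11)
log2(72.44/223.6) = -1.626  (SLC1)
The largest magnitude belongs to PIK4.

3.423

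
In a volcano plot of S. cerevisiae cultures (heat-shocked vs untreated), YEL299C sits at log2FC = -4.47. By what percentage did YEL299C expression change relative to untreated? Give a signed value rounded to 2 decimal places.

-95.49%

Fold change = 2^(-4.47) = 0.0451
Percent change = (FC − 1) × 100% = (0.0451 − 1) × 100 = -95.49%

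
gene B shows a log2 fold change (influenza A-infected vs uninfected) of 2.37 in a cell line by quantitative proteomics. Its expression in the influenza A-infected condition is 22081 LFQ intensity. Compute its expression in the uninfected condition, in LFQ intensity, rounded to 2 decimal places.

4271.47

Fold change = 2^(2.37) = 5.1694
uninfected expression = 22081 / 5.1694 = 4271.47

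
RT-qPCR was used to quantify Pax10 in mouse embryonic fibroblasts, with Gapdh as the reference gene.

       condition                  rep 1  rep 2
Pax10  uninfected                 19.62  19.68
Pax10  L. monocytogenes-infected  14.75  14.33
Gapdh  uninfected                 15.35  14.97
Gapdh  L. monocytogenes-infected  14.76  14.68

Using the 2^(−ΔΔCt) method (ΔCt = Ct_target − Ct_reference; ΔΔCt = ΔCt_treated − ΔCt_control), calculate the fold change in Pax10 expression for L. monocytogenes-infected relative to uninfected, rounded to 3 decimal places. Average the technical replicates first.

25.457

Mean Ct: Pax10 uninfected 19.650; Pax10 L. monocytogenes-infected 14.540; Gapdh uninfected 15.160; Gapdh L. monocytogenes-infected 14.720
ΔCt(uninfected) = 19.650 − 15.160 = 4.490
ΔCt(L. monocytogenes-infected) = 14.540 − 14.720 = -0.180
ΔΔCt = -0.180 − 4.490 = -4.670
Fold change = 2^(−(-4.670)) = 2^4.670 = 25.4572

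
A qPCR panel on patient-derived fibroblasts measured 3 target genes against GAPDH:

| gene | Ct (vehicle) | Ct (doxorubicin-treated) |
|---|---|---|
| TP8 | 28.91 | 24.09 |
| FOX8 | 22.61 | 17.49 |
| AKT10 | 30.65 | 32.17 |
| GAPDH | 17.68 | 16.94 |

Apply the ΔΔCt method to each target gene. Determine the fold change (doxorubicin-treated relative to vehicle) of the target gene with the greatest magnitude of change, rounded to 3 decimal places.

TP8: ΔΔCt = (24.09−16.94) − (28.91−17.68) = 7.15 − 11.23 = -4.08; fold change = 2^4.08 = 16.912
FOX8: ΔΔCt = (17.49−16.94) − (22.61−17.68) = 0.55 − 4.93 = -4.38; fold change = 2^4.38 = 20.821
AKT10: ΔΔCt = (32.17−16.94) − (30.65−17.68) = 15.23 − 12.97 = 2.26; fold change = 2^-2.26 = 0.209
FOX8 has the largest |ΔΔCt| = 4.38.

20.821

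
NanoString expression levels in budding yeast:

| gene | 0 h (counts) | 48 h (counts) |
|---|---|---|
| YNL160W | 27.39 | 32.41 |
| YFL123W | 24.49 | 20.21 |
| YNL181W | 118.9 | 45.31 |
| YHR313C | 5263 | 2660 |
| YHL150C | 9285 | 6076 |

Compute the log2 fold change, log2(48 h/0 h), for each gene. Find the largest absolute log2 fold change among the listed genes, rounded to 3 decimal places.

log2(32.41/27.39) = 0.243  (YNL160W)
log2(20.21/24.49) = -0.277  (YFL123W)
log2(45.31/118.9) = -1.392  (YNL181W)
log2(2660/5263) = -0.984  (YHR313C)
log2(6076/9285) = -0.612  (YHL150C)
The largest magnitude belongs to YNL181W.

1.392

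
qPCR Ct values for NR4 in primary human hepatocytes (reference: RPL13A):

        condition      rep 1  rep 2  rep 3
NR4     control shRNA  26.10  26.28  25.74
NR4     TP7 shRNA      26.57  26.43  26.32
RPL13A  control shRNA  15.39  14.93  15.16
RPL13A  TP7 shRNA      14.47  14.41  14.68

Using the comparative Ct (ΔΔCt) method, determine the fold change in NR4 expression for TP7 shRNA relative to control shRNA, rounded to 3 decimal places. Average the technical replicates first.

0.486

Mean Ct: NR4 control shRNA 26.040; NR4 TP7 shRNA 26.440; RPL13A control shRNA 15.160; RPL13A TP7 shRNA 14.520
ΔCt(control shRNA) = 26.040 − 15.160 = 10.880
ΔCt(TP7 shRNA) = 26.440 − 14.520 = 11.920
ΔΔCt = 11.920 − 10.880 = 1.040
Fold change = 2^(−1.040) = 0.4863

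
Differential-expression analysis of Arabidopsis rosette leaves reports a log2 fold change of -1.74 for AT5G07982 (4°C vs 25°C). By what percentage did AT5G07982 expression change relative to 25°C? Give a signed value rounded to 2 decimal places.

Fold change = 2^(-1.74) = 0.2994
Percent change = (FC − 1) × 100% = (0.2994 − 1) × 100 = -70.06%

-70.06%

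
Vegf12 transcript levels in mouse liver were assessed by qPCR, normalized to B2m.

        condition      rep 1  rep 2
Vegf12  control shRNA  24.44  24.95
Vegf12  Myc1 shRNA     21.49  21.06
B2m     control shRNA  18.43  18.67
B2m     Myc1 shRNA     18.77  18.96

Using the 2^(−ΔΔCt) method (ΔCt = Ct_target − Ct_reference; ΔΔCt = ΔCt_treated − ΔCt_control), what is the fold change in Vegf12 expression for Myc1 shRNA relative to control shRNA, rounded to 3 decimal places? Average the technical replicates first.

13.315

Mean Ct: Vegf12 control shRNA 24.695; Vegf12 Myc1 shRNA 21.275; B2m control shRNA 18.550; B2m Myc1 shRNA 18.865
ΔCt(control shRNA) = 24.695 − 18.550 = 6.145
ΔCt(Myc1 shRNA) = 21.275 − 18.865 = 2.410
ΔΔCt = 2.410 − 6.145 = -3.735
Fold change = 2^(−(-3.735)) = 2^3.735 = 13.3152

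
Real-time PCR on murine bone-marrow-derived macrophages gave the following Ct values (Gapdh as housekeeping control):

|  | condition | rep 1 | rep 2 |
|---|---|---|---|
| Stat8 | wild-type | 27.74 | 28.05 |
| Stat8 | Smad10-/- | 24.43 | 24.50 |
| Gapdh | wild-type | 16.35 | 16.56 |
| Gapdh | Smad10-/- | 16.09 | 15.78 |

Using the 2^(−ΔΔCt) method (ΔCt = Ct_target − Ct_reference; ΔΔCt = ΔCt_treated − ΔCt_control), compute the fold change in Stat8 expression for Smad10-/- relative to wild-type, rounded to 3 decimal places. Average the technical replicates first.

Mean Ct: Stat8 wild-type 27.895; Stat8 Smad10-/- 24.465; Gapdh wild-type 16.455; Gapdh Smad10-/- 15.935
ΔCt(wild-type) = 27.895 − 16.455 = 11.440
ΔCt(Smad10-/-) = 24.465 − 15.935 = 8.530
ΔΔCt = 8.530 − 11.440 = -2.910
Fold change = 2^(−(-2.910)) = 2^2.910 = 7.5162

7.516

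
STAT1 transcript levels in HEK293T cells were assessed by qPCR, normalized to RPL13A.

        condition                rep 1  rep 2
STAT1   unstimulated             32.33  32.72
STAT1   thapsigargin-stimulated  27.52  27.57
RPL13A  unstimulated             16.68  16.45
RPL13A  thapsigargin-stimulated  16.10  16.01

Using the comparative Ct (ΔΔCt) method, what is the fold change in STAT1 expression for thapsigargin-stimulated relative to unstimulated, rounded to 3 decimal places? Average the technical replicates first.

22.162

Mean Ct: STAT1 unstimulated 32.525; STAT1 thapsigargin-stimulated 27.545; RPL13A unstimulated 16.565; RPL13A thapsigargin-stimulated 16.055
ΔCt(unstimulated) = 32.525 − 16.565 = 15.960
ΔCt(thapsigargin-stimulated) = 27.545 − 16.055 = 11.490
ΔΔCt = 11.490 − 15.960 = -4.470
Fold change = 2^(−(-4.470)) = 2^4.470 = 22.1618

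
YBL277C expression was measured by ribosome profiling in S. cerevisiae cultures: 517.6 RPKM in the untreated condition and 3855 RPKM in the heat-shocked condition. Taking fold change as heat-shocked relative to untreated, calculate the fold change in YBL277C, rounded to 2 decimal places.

7.45

Fold change = 3855 / 517.6 = 7.448
YBL277C is upregulated.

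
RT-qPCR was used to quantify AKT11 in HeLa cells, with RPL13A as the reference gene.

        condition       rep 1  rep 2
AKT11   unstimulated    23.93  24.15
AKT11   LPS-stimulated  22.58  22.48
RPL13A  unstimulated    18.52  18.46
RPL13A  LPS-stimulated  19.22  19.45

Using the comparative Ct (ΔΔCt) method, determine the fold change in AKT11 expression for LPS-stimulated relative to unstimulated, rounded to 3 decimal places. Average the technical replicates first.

Mean Ct: AKT11 unstimulated 24.040; AKT11 LPS-stimulated 22.530; RPL13A unstimulated 18.490; RPL13A LPS-stimulated 19.335
ΔCt(unstimulated) = 24.040 − 18.490 = 5.550
ΔCt(LPS-stimulated) = 22.530 − 19.335 = 3.195
ΔΔCt = 3.195 − 5.550 = -2.355
Fold change = 2^(−(-2.355)) = 2^2.355 = 5.1159

5.116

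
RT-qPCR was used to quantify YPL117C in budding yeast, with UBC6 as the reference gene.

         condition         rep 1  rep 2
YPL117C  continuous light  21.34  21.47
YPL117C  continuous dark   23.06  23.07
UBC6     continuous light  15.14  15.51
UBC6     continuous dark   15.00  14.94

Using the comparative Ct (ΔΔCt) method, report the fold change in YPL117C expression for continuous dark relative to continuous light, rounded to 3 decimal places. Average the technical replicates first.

0.247

Mean Ct: YPL117C continuous light 21.405; YPL117C continuous dark 23.065; UBC6 continuous light 15.325; UBC6 continuous dark 14.970
ΔCt(continuous light) = 21.405 − 15.325 = 6.080
ΔCt(continuous dark) = 23.065 − 14.970 = 8.095
ΔΔCt = 8.095 − 6.080 = 2.015
Fold change = 2^(−2.015) = 0.2474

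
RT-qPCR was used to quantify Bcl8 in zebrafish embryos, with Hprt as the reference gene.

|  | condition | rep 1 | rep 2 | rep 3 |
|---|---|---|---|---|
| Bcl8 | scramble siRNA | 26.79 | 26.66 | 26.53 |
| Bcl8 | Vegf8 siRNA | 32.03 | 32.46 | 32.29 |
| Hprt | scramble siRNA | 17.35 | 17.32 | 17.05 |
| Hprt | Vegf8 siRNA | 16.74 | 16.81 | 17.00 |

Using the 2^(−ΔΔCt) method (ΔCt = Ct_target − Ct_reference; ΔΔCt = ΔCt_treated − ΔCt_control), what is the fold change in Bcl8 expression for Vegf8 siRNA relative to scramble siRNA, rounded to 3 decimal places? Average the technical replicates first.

Mean Ct: Bcl8 scramble siRNA 26.660; Bcl8 Vegf8 siRNA 32.260; Hprt scramble siRNA 17.240; Hprt Vegf8 siRNA 16.850
ΔCt(scramble siRNA) = 26.660 − 17.240 = 9.420
ΔCt(Vegf8 siRNA) = 32.260 − 16.850 = 15.410
ΔΔCt = 15.410 − 9.420 = 5.990
Fold change = 2^(−5.990) = 0.0157

0.016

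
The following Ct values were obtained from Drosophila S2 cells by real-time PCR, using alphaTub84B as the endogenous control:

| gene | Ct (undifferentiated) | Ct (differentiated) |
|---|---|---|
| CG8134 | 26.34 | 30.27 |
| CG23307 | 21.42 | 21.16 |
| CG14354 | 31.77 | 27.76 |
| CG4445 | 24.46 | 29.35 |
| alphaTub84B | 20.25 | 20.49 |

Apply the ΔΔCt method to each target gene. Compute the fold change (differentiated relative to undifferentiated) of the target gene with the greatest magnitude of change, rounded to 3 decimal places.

CG8134: ΔΔCt = (30.27−20.49) − (26.34−20.25) = 9.78 − 6.09 = 3.69; fold change = 2^-3.69 = 0.077
CG23307: ΔΔCt = (21.16−20.49) − (21.42−20.25) = 0.67 − 1.17 = -0.50; fold change = 2^0.50 = 1.414
CG14354: ΔΔCt = (27.76−20.49) − (31.77−20.25) = 7.27 − 11.52 = -4.25; fold change = 2^4.25 = 19.027
CG4445: ΔΔCt = (29.35−20.49) − (24.46−20.25) = 8.86 − 4.21 = 4.65; fold change = 2^-4.65 = 0.040
CG4445 has the largest |ΔΔCt| = 4.65.

0.040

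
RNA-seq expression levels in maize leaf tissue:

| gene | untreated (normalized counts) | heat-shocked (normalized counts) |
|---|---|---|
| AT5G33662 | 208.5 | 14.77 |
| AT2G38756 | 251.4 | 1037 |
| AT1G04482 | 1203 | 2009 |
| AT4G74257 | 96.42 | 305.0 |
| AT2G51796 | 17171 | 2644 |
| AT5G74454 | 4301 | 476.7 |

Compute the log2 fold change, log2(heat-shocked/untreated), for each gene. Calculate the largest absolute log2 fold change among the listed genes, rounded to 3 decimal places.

log2(14.77/208.5) = -3.819  (AT5G33662)
log2(1037/251.4) = 2.044  (AT2G38756)
log2(2009/1203) = 0.740  (AT1G04482)
log2(305.0/96.42) = 1.661  (AT4G74257)
log2(2644/17171) = -2.699  (AT2G51796)
log2(476.7/4301) = -3.174  (AT5G74454)
The largest magnitude belongs to AT5G33662.

3.819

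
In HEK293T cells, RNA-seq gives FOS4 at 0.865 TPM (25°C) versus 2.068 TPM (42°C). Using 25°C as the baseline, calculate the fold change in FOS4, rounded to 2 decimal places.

2.39

Fold change = 2.068 / 0.865 = 2.391
FOS4 is upregulated.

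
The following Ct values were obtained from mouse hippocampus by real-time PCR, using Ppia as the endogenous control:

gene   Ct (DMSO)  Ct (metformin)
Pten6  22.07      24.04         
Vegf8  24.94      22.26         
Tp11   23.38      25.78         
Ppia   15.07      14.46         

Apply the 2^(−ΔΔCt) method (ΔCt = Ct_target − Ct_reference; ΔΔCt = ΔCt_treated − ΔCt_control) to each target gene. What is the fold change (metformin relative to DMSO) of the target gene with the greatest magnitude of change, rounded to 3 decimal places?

Pten6: ΔΔCt = (24.04−14.46) − (22.07−15.07) = 9.58 − 7.00 = 2.58; fold change = 2^-2.58 = 0.167
Vegf8: ΔΔCt = (22.26−14.46) − (24.94−15.07) = 7.80 − 9.87 = -2.07; fold change = 2^2.07 = 4.199
Tp11: ΔΔCt = (25.78−14.46) − (23.38−15.07) = 11.32 − 8.31 = 3.01; fold change = 2^-3.01 = 0.124
Tp11 has the largest |ΔΔCt| = 3.01.

0.124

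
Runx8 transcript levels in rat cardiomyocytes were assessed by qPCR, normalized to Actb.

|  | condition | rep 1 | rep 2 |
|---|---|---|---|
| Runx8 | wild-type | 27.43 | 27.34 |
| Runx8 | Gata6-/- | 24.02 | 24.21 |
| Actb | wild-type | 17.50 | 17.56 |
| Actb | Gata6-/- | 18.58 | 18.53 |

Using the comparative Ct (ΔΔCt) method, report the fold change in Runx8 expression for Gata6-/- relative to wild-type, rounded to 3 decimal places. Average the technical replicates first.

Mean Ct: Runx8 wild-type 27.385; Runx8 Gata6-/- 24.115; Actb wild-type 17.530; Actb Gata6-/- 18.555
ΔCt(wild-type) = 27.385 − 17.530 = 9.855
ΔCt(Gata6-/-) = 24.115 − 18.555 = 5.560
ΔΔCt = 5.560 − 9.855 = -4.295
Fold change = 2^(−(-4.295)) = 2^4.295 = 19.6302

19.630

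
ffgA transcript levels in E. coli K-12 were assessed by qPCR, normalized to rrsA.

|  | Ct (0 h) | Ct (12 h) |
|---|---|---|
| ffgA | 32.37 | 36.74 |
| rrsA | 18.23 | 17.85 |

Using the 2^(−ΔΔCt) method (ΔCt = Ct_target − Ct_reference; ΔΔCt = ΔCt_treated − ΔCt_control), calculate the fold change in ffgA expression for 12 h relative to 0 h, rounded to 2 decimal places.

ΔCt(0 h) = 32.370 − 18.230 = 14.140
ΔCt(12 h) = 36.740 − 17.850 = 18.890
ΔΔCt = 18.890 − 14.140 = 4.750
Fold change = 2^(−4.750) = 0.037

0.04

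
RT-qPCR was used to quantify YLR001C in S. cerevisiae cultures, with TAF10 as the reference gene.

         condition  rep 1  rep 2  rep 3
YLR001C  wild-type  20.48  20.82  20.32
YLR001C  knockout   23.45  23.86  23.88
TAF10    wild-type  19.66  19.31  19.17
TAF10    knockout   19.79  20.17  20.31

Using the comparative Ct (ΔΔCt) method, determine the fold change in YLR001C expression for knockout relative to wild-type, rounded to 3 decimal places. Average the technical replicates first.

Mean Ct: YLR001C wild-type 20.540; YLR001C knockout 23.730; TAF10 wild-type 19.380; TAF10 knockout 20.090
ΔCt(wild-type) = 20.540 − 19.380 = 1.160
ΔCt(knockout) = 23.730 − 20.090 = 3.640
ΔΔCt = 3.640 − 1.160 = 2.480
Fold change = 2^(−2.480) = 0.1792

0.179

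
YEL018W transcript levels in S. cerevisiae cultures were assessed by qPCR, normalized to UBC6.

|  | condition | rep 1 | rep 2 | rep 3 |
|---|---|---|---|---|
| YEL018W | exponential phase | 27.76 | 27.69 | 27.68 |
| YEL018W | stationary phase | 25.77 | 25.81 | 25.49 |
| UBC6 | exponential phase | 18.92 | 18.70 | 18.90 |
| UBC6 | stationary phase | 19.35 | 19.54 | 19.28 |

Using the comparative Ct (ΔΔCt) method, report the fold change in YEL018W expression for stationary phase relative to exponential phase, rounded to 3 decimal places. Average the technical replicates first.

5.938

Mean Ct: YEL018W exponential phase 27.710; YEL018W stationary phase 25.690; UBC6 exponential phase 18.840; UBC6 stationary phase 19.390
ΔCt(exponential phase) = 27.710 − 18.840 = 8.870
ΔCt(stationary phase) = 25.690 − 19.390 = 6.300
ΔΔCt = 6.300 − 8.870 = -2.570
Fold change = 2^(−(-2.570)) = 2^2.570 = 5.9381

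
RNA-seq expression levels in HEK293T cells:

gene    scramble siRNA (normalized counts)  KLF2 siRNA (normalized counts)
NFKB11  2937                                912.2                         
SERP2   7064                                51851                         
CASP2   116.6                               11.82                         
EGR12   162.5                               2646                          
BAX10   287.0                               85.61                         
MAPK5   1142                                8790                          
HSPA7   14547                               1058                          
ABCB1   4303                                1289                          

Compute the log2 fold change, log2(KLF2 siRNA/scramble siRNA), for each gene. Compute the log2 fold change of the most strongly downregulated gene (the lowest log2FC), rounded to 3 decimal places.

log2(912.2/2937) = -1.687  (NFKB11)
log2(51851/7064) = 2.876  (SERP2)
log2(11.82/116.6) = -3.302  (CASP2)
log2(2646/162.5) = 4.025  (EGR12)
log2(85.61/287.0) = -1.745  (BAX10)
log2(8790/1142) = 2.944  (MAPK5)
log2(1058/14547) = -3.781  (HSPA7)
log2(1289/4303) = -1.739  (ABCB1)
HSPA7 is most strongly downregulated.

-3.781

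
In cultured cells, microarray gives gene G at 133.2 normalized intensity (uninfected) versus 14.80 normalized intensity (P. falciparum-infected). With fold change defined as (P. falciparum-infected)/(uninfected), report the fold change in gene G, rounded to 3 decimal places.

0.111

Fold change = 14.80 / 133.2 = 0.1111
gene G is downregulated.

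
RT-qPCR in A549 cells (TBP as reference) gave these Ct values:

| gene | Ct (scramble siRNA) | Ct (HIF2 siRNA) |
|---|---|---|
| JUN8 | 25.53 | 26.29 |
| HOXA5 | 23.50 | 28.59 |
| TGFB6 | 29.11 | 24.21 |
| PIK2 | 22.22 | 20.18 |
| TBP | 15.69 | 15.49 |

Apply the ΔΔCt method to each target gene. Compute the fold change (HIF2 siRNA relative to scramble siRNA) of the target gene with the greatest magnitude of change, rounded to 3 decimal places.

JUN8: ΔΔCt = (26.29−15.49) − (25.53−15.69) = 10.80 − 9.84 = 0.96; fold change = 2^-0.96 = 0.514
HOXA5: ΔΔCt = (28.59−15.49) − (23.50−15.69) = 13.10 − 7.81 = 5.29; fold change = 2^-5.29 = 0.026
TGFB6: ΔΔCt = (24.21−15.49) − (29.11−15.69) = 8.72 − 13.42 = -4.70; fold change = 2^4.70 = 25.992
PIK2: ΔΔCt = (20.18−15.49) − (22.22−15.69) = 4.69 − 6.53 = -1.84; fold change = 2^1.84 = 3.580
HOXA5 has the largest |ΔΔCt| = 5.29.

0.026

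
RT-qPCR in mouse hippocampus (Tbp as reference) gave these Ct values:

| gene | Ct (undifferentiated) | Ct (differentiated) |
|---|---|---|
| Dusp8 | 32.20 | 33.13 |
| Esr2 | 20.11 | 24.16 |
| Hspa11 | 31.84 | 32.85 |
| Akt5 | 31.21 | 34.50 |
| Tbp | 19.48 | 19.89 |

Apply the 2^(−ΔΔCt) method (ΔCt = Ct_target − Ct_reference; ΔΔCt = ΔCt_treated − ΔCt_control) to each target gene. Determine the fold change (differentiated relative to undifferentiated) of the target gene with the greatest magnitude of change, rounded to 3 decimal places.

0.080

Dusp8: ΔΔCt = (33.13−19.89) − (32.20−19.48) = 13.24 − 12.72 = 0.52; fold change = 2^-0.52 = 0.697
Esr2: ΔΔCt = (24.16−19.89) − (20.11−19.48) = 4.27 − 0.63 = 3.64; fold change = 2^-3.64 = 0.080
Hspa11: ΔΔCt = (32.85−19.89) − (31.84−19.48) = 12.96 − 12.36 = 0.60; fold change = 2^-0.60 = 0.660
Akt5: ΔΔCt = (34.50−19.89) − (31.21−19.48) = 14.61 − 11.73 = 2.88; fold change = 2^-2.88 = 0.136
Esr2 has the largest |ΔΔCt| = 3.64.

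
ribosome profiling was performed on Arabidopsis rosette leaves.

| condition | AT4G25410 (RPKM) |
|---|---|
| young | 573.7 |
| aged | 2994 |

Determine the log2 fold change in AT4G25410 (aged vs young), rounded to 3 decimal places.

2.384

Fold change = 2994 / 573.7 = 5.2188
log2(5.2188) = 2.3837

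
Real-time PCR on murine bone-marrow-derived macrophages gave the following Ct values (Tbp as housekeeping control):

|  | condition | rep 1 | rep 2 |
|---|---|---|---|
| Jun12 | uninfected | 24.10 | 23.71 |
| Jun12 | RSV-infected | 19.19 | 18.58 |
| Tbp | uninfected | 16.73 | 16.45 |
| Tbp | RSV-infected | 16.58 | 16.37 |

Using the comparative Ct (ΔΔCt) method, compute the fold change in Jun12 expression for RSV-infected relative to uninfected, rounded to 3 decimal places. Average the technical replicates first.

Mean Ct: Jun12 uninfected 23.905; Jun12 RSV-infected 18.885; Tbp uninfected 16.590; Tbp RSV-infected 16.475
ΔCt(uninfected) = 23.905 − 16.590 = 7.315
ΔCt(RSV-infected) = 18.885 − 16.475 = 2.410
ΔΔCt = 2.410 − 7.315 = -4.905
Fold change = 2^(−(-4.905)) = 2^4.905 = 29.9607

29.961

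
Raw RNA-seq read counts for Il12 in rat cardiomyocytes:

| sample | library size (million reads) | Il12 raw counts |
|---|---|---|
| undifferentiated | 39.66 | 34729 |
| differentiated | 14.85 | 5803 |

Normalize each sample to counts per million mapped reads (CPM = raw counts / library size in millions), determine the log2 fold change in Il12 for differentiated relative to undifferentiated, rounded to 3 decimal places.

CPM(undifferentiated) = 34729 / 39.66 = 875.6682
CPM(differentiated) = 5803 / 14.85 = 390.7744
Fold change = 390.7744 / 875.6682 = 0.44626
log2(0.44626) = -1.1640

-1.164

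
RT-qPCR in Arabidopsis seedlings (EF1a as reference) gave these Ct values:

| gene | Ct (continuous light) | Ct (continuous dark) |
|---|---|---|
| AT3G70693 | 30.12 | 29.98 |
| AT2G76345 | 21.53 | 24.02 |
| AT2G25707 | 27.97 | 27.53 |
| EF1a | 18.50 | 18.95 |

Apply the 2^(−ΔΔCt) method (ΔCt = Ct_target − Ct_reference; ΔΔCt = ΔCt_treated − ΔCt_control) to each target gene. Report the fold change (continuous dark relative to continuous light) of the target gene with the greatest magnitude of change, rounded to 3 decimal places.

0.243

AT3G70693: ΔΔCt = (29.98−18.95) − (30.12−18.50) = 11.03 − 11.62 = -0.59; fold change = 2^0.59 = 1.505
AT2G76345: ΔΔCt = (24.02−18.95) − (21.53−18.50) = 5.07 − 3.03 = 2.04; fold change = 2^-2.04 = 0.243
AT2G25707: ΔΔCt = (27.53−18.95) − (27.97−18.50) = 8.58 − 9.47 = -0.89; fold change = 2^0.89 = 1.853
AT2G76345 has the largest |ΔΔCt| = 2.04.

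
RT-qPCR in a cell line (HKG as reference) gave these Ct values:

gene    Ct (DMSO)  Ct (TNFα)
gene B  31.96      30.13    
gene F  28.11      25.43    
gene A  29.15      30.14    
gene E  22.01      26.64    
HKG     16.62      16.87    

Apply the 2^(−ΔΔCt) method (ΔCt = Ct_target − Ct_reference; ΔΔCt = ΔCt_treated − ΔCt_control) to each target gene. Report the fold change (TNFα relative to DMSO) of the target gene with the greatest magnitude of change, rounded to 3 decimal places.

gene B: ΔΔCt = (30.13−16.87) − (31.96−16.62) = 13.26 − 15.34 = -2.08; fold change = 2^2.08 = 4.228
gene F: ΔΔCt = (25.43−16.87) − (28.11−16.62) = 8.56 − 11.49 = -2.93; fold change = 2^2.93 = 7.621
gene A: ΔΔCt = (30.14−16.87) − (29.15−16.62) = 13.27 − 12.53 = 0.74; fold change = 2^-0.74 = 0.599
gene E: ΔΔCt = (26.64−16.87) − (22.01−16.62) = 9.77 − 5.39 = 4.38; fold change = 2^-4.38 = 0.048
gene E has the largest |ΔΔCt| = 4.38.

0.048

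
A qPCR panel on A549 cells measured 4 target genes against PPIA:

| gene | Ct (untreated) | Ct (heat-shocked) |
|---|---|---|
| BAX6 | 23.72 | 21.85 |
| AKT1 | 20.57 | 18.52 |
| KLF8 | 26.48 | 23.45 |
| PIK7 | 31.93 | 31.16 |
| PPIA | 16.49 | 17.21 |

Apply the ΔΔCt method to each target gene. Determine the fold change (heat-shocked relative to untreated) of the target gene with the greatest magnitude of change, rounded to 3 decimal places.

13.454

BAX6: ΔΔCt = (21.85−17.21) − (23.72−16.49) = 4.64 − 7.23 = -2.59; fold change = 2^2.59 = 6.021
AKT1: ΔΔCt = (18.52−17.21) − (20.57−16.49) = 1.31 − 4.08 = -2.77; fold change = 2^2.77 = 6.821
KLF8: ΔΔCt = (23.45−17.21) − (26.48−16.49) = 6.24 − 9.99 = -3.75; fold change = 2^3.75 = 13.454
PIK7: ΔΔCt = (31.16−17.21) − (31.93−16.49) = 13.95 − 15.44 = -1.49; fold change = 2^1.49 = 2.809
KLF8 has the largest |ΔΔCt| = 3.75.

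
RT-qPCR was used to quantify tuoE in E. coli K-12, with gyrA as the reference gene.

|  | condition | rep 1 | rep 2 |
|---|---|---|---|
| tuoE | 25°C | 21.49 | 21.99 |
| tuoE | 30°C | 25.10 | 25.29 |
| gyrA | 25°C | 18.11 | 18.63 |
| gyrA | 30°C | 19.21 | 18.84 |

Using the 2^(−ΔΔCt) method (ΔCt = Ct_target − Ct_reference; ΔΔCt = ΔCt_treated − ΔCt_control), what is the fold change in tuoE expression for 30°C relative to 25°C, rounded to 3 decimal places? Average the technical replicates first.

0.144

Mean Ct: tuoE 25°C 21.740; tuoE 30°C 25.195; gyrA 25°C 18.370; gyrA 30°C 19.025
ΔCt(25°C) = 21.740 − 18.370 = 3.370
ΔCt(30°C) = 25.195 − 19.025 = 6.170
ΔΔCt = 6.170 − 3.370 = 2.800
Fold change = 2^(−2.800) = 0.1436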